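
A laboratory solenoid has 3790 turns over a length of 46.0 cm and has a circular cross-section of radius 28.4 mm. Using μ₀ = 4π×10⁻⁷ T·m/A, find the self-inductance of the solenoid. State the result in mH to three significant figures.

L ≈ 99.4 mH

A = πr² = π(2.840×10^-2 m)² = 2.534×10^-3 m².
For a long solenoid, L = μ₀N²A/ℓ.
L = (4π×10⁻⁷)(3790)²(2.534×10^-3)/(0.46 m) = 9.943×10^-2 H.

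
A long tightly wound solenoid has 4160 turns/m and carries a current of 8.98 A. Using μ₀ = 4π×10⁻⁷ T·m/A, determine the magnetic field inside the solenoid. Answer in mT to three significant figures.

Inside a long solenoid, B = μ₀nI.
B = (4π×10⁻⁷)(4.160×10^3 m⁻¹)(8.98 A) = 4.694×10^-2 T.

B ≈ 46.9 mT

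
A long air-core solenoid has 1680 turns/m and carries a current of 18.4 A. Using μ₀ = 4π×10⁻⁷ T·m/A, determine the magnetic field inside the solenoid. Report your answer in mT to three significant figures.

Inside a long solenoid, B = μ₀nI.
B = (4π×10⁻⁷)(1.680×10^3 m⁻¹)(18.4 A) = 3.8845×10^-2 T.

B ≈ 38.8 mT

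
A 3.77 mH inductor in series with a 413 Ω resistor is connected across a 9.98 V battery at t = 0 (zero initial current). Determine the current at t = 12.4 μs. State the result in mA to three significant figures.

I ≈ 18.0 mA

τ = L/R = 3.770×10^-3/413 = 9.128×10^-6 s; final current I_∞ = ε/R = 9.98/413 = 2.416×10^-2 A.
I(t) = I_∞(1 − e^(−t/τ)) with t/τ = 1.358.
I = (2.416×10^-2)(1 − e^(−1.358)) = 1.795×10^-2 A.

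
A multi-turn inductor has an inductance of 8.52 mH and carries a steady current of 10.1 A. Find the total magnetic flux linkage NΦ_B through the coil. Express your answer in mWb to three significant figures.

From L = NΦ_B/I, the flux linkage is NΦ_B = LI.
NΦ_B = (8.520×10^-3 H)(10.1 A) = 8.605×10^-2 Wb.

NΦ_B ≈ 86.1 mWb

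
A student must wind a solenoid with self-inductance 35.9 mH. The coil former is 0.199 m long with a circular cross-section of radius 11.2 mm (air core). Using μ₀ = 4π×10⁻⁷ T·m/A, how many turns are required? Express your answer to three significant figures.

N ≈ 3800 turns

A = πr² = π(1.120×10^-2 m)² = 3.941×10^-4 m².
From L = μ₀N²A/ℓ, N = √(Lℓ / (μ₀A)).
N = √[(3.590×10^-2)(0.199) / ((4π×10⁻⁷)×3.941×10^-4)] = √(1.443×10^7) ≈ 3798.2.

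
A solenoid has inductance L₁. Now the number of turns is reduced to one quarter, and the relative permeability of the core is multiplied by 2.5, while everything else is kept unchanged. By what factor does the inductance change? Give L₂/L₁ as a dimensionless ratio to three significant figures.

L₂/L₁ = 0.156

For a solenoid, L ∝ μᵣN²A/ℓ.
L₂/L₁ = (0.25)^2 × (2.5) = 0.156.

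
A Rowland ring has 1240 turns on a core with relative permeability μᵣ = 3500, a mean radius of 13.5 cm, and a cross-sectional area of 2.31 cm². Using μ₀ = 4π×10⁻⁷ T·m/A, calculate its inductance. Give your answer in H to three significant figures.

For a thin toroid, L = μ₀μᵣN²A/(2πR).
L = (4π×10⁻⁷)(3500)(1240)²(2.310×10^-4) / (2π×0.135 m) = 1.842 H.

L ≈ 1.84 H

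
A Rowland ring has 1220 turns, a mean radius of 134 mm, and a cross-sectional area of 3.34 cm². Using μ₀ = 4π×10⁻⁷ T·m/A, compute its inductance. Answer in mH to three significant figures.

L ≈ 0.742 mH

For a thin toroid, L = μ₀N²A/(2πR).
L = (4π×10⁻⁷)(1220)²(3.340×10^-4) / (2π×0.134 m) = 7.420×10^-4 H.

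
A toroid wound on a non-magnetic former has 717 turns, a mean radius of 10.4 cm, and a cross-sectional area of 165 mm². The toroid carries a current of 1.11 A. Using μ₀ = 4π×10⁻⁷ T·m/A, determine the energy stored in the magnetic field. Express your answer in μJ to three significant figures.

L = μ₀N²A/(2πR) = (4π×10⁻⁷)(717)²(1.650×10^-4)/(2π×0.104) = 1.631×10^-4 H.
U = ½LI² = ½(1.631×10^-4)(1.11)² = 1.0049×10^-4 J.

U ≈ 100 μJ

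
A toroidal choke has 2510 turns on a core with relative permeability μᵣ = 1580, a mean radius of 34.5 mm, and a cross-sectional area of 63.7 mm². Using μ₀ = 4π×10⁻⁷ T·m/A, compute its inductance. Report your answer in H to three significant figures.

L ≈ 3.68 H

For a thin toroid, L = μ₀μᵣN²A/(2πR).
L = (4π×10⁻⁷)(1580)(2510)²(6.370×10^-5) / (2π×3.450×10^-2 m) = 3.676 H.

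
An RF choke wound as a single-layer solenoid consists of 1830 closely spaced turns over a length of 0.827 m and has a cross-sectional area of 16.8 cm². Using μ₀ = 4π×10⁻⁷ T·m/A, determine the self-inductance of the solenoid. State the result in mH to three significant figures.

A = 16.8 cm² = 1.680×10^-3 m².
For a long solenoid, L = μ₀N²A/ℓ.
L = (4π×10⁻⁷)(1830)²(1.680×10^-3)/(0.827 m) = 8.549×10^-3 H.

L ≈ 8.55 mH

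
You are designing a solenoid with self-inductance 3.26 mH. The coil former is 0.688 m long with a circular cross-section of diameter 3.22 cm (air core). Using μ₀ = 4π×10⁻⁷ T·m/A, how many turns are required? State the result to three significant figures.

N ≈ 1480 turns

A = π(d/2)² = π(1.610×10^-2 m)² = 8.143×10^-4 m².
From L = μ₀N²A/ℓ, N = √(Lℓ / (μ₀A)).
N = √[(3.260×10^-3)(0.688) / ((4π×10⁻⁷)×8.143×10^-4)] = √(2.192×10^6) ≈ 1480.5.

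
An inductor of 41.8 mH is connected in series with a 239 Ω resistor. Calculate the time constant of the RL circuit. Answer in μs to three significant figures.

τ = L/R = (4.180×10^-2 H)/(239 Ω) = 1.749×10^-4 s.

τ ≈ 175 μs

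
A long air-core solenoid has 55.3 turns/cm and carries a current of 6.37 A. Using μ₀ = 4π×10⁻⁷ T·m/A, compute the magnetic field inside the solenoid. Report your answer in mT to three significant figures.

B ≈ 44.3 mT

Inside a long solenoid, B = μ₀nI.
B = (4π×10⁻⁷)(5.530×10^3 m⁻¹)(6.37 A) = 4.427×10^-2 T.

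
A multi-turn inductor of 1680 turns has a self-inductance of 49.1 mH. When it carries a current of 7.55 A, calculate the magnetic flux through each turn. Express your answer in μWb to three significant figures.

From L = NΦ_B/I, the flux per turn is Φ_B = LI/N.
Φ_B = (4.910×10^-2 H)(7.55 A)/1680 = 2.207×10^-4 Wb.

Φ_B ≈ 221 μWb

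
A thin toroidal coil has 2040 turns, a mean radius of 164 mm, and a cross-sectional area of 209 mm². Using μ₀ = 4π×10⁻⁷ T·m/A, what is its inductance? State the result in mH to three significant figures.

L ≈ 1.06 mH

For a thin toroid, L = μ₀N²A/(2πR).
L = (4π×10⁻⁷)(2040)²(2.090×10^-4) / (2π×0.164 m) = 1.061×10^-3 H.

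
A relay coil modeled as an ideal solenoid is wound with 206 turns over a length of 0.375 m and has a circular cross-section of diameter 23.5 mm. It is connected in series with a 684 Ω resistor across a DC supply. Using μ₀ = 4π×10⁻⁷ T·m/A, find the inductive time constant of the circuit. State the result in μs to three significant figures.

τ ≈ 0.0902 μs

A = π(d/2)² = π(1.175×10^-2 m)² = 4.337×10^-4 m².
L = μ₀N²A/ℓ = (4π×10⁻⁷)(206)²(4.337×10^-4)/(0.375) = 6.168×10^-5 H.
τ = L/R = (6.168×10^-5)/(684) = 9.017×10^-8 s.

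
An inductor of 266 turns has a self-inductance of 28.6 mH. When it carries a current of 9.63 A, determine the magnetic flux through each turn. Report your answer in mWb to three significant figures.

Φ_B ≈ 1.04 mWb

From L = NΦ_B/I, the flux per turn is Φ_B = LI/N.
Φ_B = (2.860×10^-2 H)(9.63 A)/266 = 1.035×10^-3 Wb.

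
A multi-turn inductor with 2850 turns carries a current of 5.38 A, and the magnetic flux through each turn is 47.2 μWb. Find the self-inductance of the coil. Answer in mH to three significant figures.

L ≈ 25.0 mH

Self-inductance is defined by L = NΦ_B/I (flux linkage over current).
L = (2850)(4.720×10^-5 Wb)/(5.38 A) = 2.500×10^-2 H.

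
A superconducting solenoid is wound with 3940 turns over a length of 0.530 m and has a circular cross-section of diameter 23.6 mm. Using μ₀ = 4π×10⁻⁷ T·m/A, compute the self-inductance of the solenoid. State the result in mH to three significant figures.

A = π(d/2)² = π(1.180×10^-2 m)² = 4.374×10^-4 m².
For a long solenoid, L = μ₀N²A/ℓ.
L = (4π×10⁻⁷)(3940)²(4.374×10^-4)/(0.53 m) = 1.610×10^-2 H.

L ≈ 16.1 mH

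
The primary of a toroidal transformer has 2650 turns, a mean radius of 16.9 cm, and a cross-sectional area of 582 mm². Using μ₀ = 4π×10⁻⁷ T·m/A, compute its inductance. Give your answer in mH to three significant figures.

For a thin toroid, L = μ₀N²A/(2πR).
L = (4π×10⁻⁷)(2650)²(5.820×10^-4) / (2π×0.169 m) = 4.837×10^-3 H.

L ≈ 4.84 mH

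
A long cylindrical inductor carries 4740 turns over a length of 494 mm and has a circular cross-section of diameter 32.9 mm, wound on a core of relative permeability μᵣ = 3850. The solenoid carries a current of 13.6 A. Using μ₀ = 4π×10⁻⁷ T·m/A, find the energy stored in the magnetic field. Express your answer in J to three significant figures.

U ≈ 17300 J

A = π(d/2)² = π(1.645×10^-2 m)² = 8.501×10^-4 m².
L = μ₀μᵣN²A/ℓ = (4π×10⁻⁷)(3850)(4740)²(8.501×10^-4)/(0.494) = 187.1 H.
U = ½LI² = ½(187.1)(13.6)² = 1.730×10^4 J.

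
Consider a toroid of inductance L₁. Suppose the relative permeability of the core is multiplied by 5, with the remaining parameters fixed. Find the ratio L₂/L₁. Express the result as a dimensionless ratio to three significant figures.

For a toroid, L ∝ μᵣN²A/R.
L₂/L₁ = (5) = 5.00.

L₂/L₁ = 5.00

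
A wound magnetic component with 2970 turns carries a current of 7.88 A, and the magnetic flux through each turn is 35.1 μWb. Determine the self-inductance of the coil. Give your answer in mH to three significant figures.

L ≈ 13.2 mH

Self-inductance is defined by L = NΦ_B/I (flux linkage over current).
L = (2970)(3.510×10^-5 Wb)/(7.88 A) = 1.323×10^-2 H.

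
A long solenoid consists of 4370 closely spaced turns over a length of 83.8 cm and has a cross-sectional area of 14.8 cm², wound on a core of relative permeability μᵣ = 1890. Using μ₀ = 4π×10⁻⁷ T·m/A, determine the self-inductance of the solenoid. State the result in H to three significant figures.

A = 14.8 cm² = 1.480×10^-3 m².
For a long solenoid, L = μ₀μᵣN²A/ℓ.
L = (4π×10⁻⁷)(1890)(4370)²(1.480×10^-3)/(0.838 m) = 80.1 H.

L ≈ 80.1 H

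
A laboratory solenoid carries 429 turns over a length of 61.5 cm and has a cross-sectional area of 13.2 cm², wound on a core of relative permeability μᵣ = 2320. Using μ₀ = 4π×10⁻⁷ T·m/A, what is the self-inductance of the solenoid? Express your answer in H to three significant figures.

L ≈ 1.15 H

A = 13.2 cm² = 1.320×10^-3 m².
For a long solenoid, L = μ₀μᵣN²A/ℓ.
L = (4π×10⁻⁷)(2320)(429)²(1.320×10^-3)/(0.615 m) = 1.152 H.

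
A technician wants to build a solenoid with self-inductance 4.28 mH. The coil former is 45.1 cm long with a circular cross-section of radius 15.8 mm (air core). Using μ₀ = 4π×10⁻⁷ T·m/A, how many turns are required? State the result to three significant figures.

N ≈ 1400 turns

A = πr² = π(1.580×10^-2 m)² = 7.843×10^-4 m².
From L = μ₀N²A/ℓ, N = √(Lℓ / (μ₀A)).
N = √[(4.280×10^-3)(0.451) / ((4π×10⁻⁷)×7.843×10^-4)] = √(1.959×10^6) ≈ 1399.5.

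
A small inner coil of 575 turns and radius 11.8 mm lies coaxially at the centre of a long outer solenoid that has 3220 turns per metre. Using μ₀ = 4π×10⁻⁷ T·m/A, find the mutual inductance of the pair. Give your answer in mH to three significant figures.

M ≈ 1.02 mH

The outer solenoid produces a uniform field B₁ = μ₀n₁I₁ across the inner coil,
so the flux linkage is N₂Φ = N₂B₁A₂ = μ₀n₁N₂A₂·I₁, giving M = μ₀n₁N₂A₂.
A₂ = πr² = π(1.180×10^-2 m)² = 4.374×10^-4 m².
M = (4π×10⁻⁷)(3220)(575)(4.374×10^-4) = 1.018×10^-3 H.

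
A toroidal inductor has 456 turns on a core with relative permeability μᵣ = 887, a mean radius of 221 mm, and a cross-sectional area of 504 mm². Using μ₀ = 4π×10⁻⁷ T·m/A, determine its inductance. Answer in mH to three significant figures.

For a thin toroid, L = μ₀μᵣN²A/(2πR).
L = (4π×10⁻⁷)(887)(456)²(5.040×10^-4) / (2π×0.221 m) = 8.412×10^-2 H.

L ≈ 84.1 mH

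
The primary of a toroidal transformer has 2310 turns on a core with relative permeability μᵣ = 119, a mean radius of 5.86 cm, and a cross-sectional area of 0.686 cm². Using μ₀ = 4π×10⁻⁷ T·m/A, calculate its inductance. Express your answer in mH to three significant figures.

L ≈ 149 mH

For a thin toroid, L = μ₀μᵣN²A/(2πR).
L = (4π×10⁻⁷)(119)(2310)²(6.860×10^-5) / (2π×5.860×10^-2 m) = 0.1487 H.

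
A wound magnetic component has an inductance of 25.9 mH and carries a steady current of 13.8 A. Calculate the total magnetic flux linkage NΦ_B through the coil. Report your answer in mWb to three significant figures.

From L = NΦ_B/I, the flux linkage is NΦ_B = LI.
NΦ_B = (2.590×10^-2 H)(13.8 A) = 0.3574 Wb.

NΦ_B ≈ 357 mWb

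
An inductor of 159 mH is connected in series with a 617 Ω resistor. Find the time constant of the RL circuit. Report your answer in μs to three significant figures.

τ ≈ 258 μs

τ = L/R = (0.159 H)/(617 Ω) = 2.577×10^-4 s.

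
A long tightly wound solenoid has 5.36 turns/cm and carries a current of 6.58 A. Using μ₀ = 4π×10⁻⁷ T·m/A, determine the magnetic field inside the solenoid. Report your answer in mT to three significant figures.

B ≈ 4.43 mT

Inside a long solenoid, B = μ₀nI.
B = (4π×10⁻⁷)(536 m⁻¹)(6.58 A) = 4.432×10^-3 T.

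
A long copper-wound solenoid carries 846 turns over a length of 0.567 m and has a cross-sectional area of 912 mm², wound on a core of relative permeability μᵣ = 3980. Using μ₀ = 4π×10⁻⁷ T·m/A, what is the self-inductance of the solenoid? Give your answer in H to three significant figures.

L ≈ 5.76 H

A = 912 mm² = 9.120×10^-4 m².
For a long solenoid, L = μ₀μᵣN²A/ℓ.
L = (4π×10⁻⁷)(3980)(846)²(9.120×10^-4)/(0.567 m) = 5.758 H.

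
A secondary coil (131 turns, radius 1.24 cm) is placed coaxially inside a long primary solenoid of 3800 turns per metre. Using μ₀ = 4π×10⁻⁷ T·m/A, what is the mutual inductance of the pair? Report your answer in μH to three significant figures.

The outer solenoid produces a uniform field B₁ = μ₀n₁I₁ across the inner coil,
so the flux linkage is N₂Φ = N₂B₁A₂ = μ₀n₁N₂A₂·I₁, giving M = μ₀n₁N₂A₂.
A₂ = πr² = π(1.240×10^-2 m)² = 4.831×10^-4 m².
M = (4π×10⁻⁷)(3800)(131)(4.831×10^-4) = 3.022×10^-4 H.

M ≈ 302 μH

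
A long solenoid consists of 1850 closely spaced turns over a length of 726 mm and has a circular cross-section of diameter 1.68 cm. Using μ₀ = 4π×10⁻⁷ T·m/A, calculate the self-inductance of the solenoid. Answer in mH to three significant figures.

A = π(d/2)² = π(8.400×10^-3 m)² = 2.217×10^-4 m².
For a long solenoid, L = μ₀N²A/ℓ.
L = (4π×10⁻⁷)(1850)²(2.217×10^-4)/(0.726 m) = 1.313×10^-3 H.

L ≈ 1.31 mH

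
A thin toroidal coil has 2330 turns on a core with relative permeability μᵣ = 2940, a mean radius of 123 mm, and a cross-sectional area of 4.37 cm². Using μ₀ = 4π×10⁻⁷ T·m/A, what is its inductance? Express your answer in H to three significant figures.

For a thin toroid, L = μ₀μᵣN²A/(2πR).
L = (4π×10⁻⁷)(2940)(2330)²(4.370×10^-4) / (2π×0.123 m) = 11.34 H.

L ≈ 11.3 H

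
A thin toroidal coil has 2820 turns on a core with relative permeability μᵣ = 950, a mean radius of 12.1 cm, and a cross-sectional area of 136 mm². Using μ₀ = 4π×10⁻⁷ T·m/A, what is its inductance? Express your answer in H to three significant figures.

For a thin toroid, L = μ₀μᵣN²A/(2πR).
L = (4π×10⁻⁷)(950)(2820)²(1.360×10^-4) / (2π×0.121 m) = 1.698 H.

L ≈ 1.70 H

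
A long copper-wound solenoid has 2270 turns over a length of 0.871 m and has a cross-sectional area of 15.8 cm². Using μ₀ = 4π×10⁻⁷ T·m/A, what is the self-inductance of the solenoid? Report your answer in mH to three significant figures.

A = 15.8 cm² = 1.580×10^-3 m².
For a long solenoid, L = μ₀N²A/ℓ.
L = (4π×10⁻⁷)(2270)²(1.580×10^-3)/(0.871 m) = 1.1746×10^-2 H.

L ≈ 11.7 mH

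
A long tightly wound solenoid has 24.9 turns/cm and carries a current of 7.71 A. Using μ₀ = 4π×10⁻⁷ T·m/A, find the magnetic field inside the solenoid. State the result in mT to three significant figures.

B ≈ 24.1 mT

Inside a long solenoid, B = μ₀nI.
B = (4π×10⁻⁷)(2.490×10^3 m⁻¹)(7.71 A) = 2.412×10^-2 T.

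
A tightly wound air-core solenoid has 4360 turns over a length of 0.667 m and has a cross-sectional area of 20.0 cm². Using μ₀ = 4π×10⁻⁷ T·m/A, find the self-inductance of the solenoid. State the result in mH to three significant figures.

L ≈ 71.6 mH

A = 20.0 cm² = 2.000×10^-3 m².
For a long solenoid, L = μ₀N²A/ℓ.
L = (4π×10⁻⁷)(4360)²(2.000×10^-3)/(0.667 m) = 7.163×10^-2 H.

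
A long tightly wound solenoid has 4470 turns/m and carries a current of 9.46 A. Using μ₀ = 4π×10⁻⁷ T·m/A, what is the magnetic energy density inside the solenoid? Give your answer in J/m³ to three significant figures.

B = μ₀nI = (4π×10⁻⁷)(4.470×10^3)(9.46) = 5.314×10^-2 T.
u = B²/(2μ₀) = (5.314×10^-2)²/(2×4π×10⁻⁷) = 1.124×10^3 J/m³.

u ≈ 1120 J/m³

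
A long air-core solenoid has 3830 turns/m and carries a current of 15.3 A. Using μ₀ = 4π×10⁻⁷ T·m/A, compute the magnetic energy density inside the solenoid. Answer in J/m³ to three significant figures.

u ≈ 2160 J/m³

B = μ₀nI = (4π×10⁻⁷)(3.830×10^3)(15.3) = 7.364×10^-2 T.
u = B²/(2μ₀) = (7.364×10^-2)²/(2×4π×10⁻⁷) = 2.158×10^3 J/m³.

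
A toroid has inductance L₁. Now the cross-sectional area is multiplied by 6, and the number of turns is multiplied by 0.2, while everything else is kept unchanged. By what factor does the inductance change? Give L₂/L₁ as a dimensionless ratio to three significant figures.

L₂/L₁ = 0.240

For a toroid, L ∝ μᵣN²A/R.
L₂/L₁ = (6) × (0.2)^2 = 0.240.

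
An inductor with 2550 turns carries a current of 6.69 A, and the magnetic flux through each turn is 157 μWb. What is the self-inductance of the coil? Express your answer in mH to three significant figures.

L ≈ 59.8 mH

Self-inductance is defined by L = NΦ_B/I (flux linkage over current).
L = (2550)(1.570×10^-4 Wb)/(6.69 A) = 5.984×10^-2 H.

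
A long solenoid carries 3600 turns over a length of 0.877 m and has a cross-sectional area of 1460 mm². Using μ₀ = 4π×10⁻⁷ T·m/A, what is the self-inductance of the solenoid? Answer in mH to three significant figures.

L ≈ 27.1 mH

A = 1460 mm² = 1.460×10^-3 m².
For a long solenoid, L = μ₀N²A/ℓ.
L = (4π×10⁻⁷)(3600)²(1.460×10^-3)/(0.877 m) = 2.711×10^-2 H.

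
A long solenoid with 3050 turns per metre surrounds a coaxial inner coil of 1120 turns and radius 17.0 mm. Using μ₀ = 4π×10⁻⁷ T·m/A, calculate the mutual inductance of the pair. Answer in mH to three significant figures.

The outer solenoid produces a uniform field B₁ = μ₀n₁I₁ across the inner coil,
so the flux linkage is N₂Φ = N₂B₁A₂ = μ₀n₁N₂A₂·I₁, giving M = μ₀n₁N₂A₂.
A₂ = πr² = π(1.700×10^-2 m)² = 9.079×10^-4 m².
M = (4π×10⁻⁷)(3050)(1120)(9.079×10^-4) = 3.897×10^-3 H.

M ≈ 3.90 mH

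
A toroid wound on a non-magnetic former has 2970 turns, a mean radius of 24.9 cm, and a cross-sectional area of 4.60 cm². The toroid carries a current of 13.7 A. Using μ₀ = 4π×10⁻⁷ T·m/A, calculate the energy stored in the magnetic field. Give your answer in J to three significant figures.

L = μ₀N²A/(2πR) = (4π×10⁻⁷)(2970)²(4.600×10^-4)/(2π×0.249) = 3.259×10^-3 H.
U = ½LI² = ½(3.259×10^-3)(13.7)² = 0.3059 J.

U ≈ 0.306 J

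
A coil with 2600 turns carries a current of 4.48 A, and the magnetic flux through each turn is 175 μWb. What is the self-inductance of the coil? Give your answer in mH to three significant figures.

Self-inductance is defined by L = NΦ_B/I (flux linkage over current).
L = (2600)(1.750×10^-4 Wb)/(4.48 A) = 0.1016 H.

L ≈ 102 mH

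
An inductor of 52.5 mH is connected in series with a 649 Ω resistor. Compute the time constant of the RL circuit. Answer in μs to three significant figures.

τ = L/R = (5.250×10^-2 H)/(649 Ω) = 8.089×10^-5 s.

τ ≈ 80.9 μs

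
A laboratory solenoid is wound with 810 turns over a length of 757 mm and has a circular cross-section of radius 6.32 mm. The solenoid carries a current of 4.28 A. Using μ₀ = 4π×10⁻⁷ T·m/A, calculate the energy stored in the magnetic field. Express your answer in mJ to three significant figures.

U ≈ 1.25 mJ

A = πr² = π(6.320×10^-3 m)² = 1.2548×10^-4 m².
L = μ₀N²A/ℓ = (4π×10⁻⁷)(810)²(1.2548×10^-4)/(0.757) = 1.367×10^-4 H.
U = ½LI² = ½(1.367×10^-4)(4.28)² = 1.252×10^-3 J.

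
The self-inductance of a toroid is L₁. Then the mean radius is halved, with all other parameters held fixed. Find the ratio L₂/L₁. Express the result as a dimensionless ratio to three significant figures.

For a toroid, L ∝ μᵣN²A/R.
L₂/L₁ = (0.5)^-1 = 2.00.

L₂/L₁ = 2.00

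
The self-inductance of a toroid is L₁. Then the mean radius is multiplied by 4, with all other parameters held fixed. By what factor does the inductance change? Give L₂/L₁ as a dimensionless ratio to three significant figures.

For a toroid, L ∝ μᵣN²A/R.
L₂/L₁ = (4)^-1 = 0.250.

L₂/L₁ = 0.250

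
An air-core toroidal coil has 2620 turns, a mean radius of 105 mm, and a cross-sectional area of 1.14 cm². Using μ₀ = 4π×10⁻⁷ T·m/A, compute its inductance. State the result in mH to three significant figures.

For a thin toroid, L = μ₀N²A/(2πR).
L = (4π×10⁻⁷)(2620)²(1.140×10^-4) / (2π×0.105 m) = 1.491×10^-3 H.

L ≈ 1.49 mH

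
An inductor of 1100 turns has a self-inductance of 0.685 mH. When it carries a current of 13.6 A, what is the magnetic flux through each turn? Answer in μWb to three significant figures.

Φ_B ≈ 8.47 μWb

From L = NΦ_B/I, the flux per turn is Φ_B = LI/N.
Φ_B = (6.850×10^-4 H)(13.6 A)/1100 = 8.469×10^-6 Wb.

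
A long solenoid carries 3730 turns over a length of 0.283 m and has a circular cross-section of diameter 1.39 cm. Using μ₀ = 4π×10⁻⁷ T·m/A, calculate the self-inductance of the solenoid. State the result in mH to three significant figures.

L ≈ 9.37 mH

A = π(d/2)² = π(6.950×10^-3 m)² = 1.517×10^-4 m².
For a long solenoid, L = μ₀N²A/ℓ.
L = (4π×10⁻⁷)(3730)²(1.517×10^-4)/(0.283 m) = 9.3748×10^-3 H.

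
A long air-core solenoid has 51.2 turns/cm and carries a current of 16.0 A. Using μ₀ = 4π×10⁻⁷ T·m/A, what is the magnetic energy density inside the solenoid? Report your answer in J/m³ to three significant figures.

B = μ₀nI = (4π×10⁻⁷)(5.120×10^3)(16.0) = 0.1029 T.
u = B²/(2μ₀) = (0.1029)²/(2×4π×10⁻⁷) = 4.217×10^3 J/m³.

u ≈ 4220 J/m³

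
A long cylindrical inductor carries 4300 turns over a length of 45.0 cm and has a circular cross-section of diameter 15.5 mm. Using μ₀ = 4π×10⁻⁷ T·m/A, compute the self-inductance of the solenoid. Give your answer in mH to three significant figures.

L ≈ 9.74 mH

A = π(d/2)² = π(7.750×10^-3 m)² = 1.887×10^-4 m².
For a long solenoid, L = μ₀N²A/ℓ.
L = (4π×10⁻⁷)(4300)²(1.887×10^-4)/(0.45 m) = 9.743×10^-3 H.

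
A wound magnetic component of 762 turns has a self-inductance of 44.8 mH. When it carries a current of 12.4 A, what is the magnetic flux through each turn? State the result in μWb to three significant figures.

From L = NΦ_B/I, the flux per turn is Φ_B = LI/N.
Φ_B = (4.480×10^-2 H)(12.4 A)/762 = 7.290×10^-4 Wb.

Φ_B ≈ 729 μWb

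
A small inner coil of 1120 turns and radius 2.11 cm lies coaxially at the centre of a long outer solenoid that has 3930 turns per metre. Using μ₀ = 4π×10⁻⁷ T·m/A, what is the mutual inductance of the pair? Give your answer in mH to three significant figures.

The outer solenoid produces a uniform field B₁ = μ₀n₁I₁ across the inner coil,
so the flux linkage is N₂Φ = N₂B₁A₂ = μ₀n₁N₂A₂·I₁, giving M = μ₀n₁N₂A₂.
A₂ = πr² = π(2.110×10^-2 m)² = 1.399×10^-3 m².
M = (4π×10⁻⁷)(3930)(1120)(1.399×10^-3) = 7.736×10^-3 H.

M ≈ 7.74 mH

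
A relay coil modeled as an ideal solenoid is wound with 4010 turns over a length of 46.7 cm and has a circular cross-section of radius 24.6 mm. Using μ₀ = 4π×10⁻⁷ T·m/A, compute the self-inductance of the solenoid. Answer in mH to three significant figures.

A = πr² = π(2.460×10^-2 m)² = 1.901×10^-3 m².
For a long solenoid, L = μ₀N²A/ℓ.
L = (4π×10⁻⁷)(4010)²(1.901×10^-3)/(0.467 m) = 8.226×10^-2 H.

L ≈ 82.3 mH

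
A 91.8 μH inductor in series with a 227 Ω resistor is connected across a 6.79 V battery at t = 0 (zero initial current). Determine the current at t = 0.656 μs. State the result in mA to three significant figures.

I ≈ 24.0 mA

τ = L/R = 9.180×10^-5/227 = 4.044×10^-7 s; final current I_∞ = ε/R = 6.79/227 = 2.991×10^-2 A.
I(t) = I_∞(1 − e^(−t/τ)) with t/τ = 1.622.
I = (2.991×10^-2)(1 − e^(−1.622)) = 2.400×10^-2 A.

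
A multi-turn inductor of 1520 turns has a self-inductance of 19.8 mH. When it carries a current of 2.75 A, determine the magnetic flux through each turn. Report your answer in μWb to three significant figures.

From L = NΦ_B/I, the flux per turn is Φ_B = LI/N.
Φ_B = (1.980×10^-2 H)(2.75 A)/1520 = 3.582×10^-5 Wb.

Φ_B ≈ 35.8 μWb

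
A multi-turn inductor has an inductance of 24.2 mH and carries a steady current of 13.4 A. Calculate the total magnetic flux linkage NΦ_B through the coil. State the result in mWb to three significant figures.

From L = NΦ_B/I, the flux linkage is NΦ_B = LI.
NΦ_B = (2.420×10^-2 H)(13.4 A) = 0.3243 Wb.

NΦ_B ≈ 324 mWb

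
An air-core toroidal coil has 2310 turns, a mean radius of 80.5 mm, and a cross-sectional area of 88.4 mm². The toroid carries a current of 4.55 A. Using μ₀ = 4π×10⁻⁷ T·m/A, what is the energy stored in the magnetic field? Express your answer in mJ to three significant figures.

L = μ₀N²A/(2πR) = (4π×10⁻⁷)(2310)²(8.840×10^-5)/(2π×8.050×10^-2) = 1.172×10^-3 H.
U = ½LI² = ½(1.172×10^-3)(4.55)² = 1.213×10^-2 J.

U ≈ 12.1 mJ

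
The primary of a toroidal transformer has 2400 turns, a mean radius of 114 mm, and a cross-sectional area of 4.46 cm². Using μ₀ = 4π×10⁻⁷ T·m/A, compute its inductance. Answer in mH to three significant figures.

For a thin toroid, L = μ₀N²A/(2πR).
L = (4π×10⁻⁷)(2400)²(4.460×10^-4) / (2π×0.114 m) = 4.507×10^-3 H.

L ≈ 4.51 mH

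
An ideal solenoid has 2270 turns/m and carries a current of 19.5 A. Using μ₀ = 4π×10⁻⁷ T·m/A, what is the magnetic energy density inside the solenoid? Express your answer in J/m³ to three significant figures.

u ≈ 1230 J/m³

B = μ₀nI = (4π×10⁻⁷)(2.270×10^3)(19.5) = 5.563×10^-2 T.
u = B²/(2μ₀) = (5.563×10^-2)²/(2×4π×10⁻⁷) = 1.231×10^3 J/m³.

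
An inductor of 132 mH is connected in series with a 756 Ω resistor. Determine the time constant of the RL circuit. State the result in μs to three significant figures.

τ ≈ 175 μs

τ = L/R = (0.132 H)/(756 Ω) = 1.746×10^-4 s.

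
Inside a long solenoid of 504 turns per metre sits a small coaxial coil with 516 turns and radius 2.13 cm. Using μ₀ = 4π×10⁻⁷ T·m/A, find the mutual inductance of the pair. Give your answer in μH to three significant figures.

The outer solenoid produces a uniform field B₁ = μ₀n₁I₁ across the inner coil,
so the flux linkage is N₂Φ = N₂B₁A₂ = μ₀n₁N₂A₂·I₁, giving M = μ₀n₁N₂A₂.
A₂ = πr² = π(2.130×10^-2 m)² = 1.425×10^-3 m².
M = (4π×10⁻⁷)(504)(516)(1.425×10^-3) = 4.658×10^-4 H.

M ≈ 466 μH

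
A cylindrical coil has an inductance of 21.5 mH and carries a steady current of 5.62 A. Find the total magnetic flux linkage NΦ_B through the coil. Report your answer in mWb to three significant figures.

From L = NΦ_B/I, the flux linkage is NΦ_B = LI.
NΦ_B = (2.150×10^-2 H)(5.62 A) = 0.1208 Wb.

NΦ_B ≈ 121 mWb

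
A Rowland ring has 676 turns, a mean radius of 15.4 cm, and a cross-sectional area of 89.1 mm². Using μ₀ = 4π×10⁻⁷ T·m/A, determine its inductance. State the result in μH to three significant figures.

For a thin toroid, L = μ₀N²A/(2πR).
L = (4π×10⁻⁷)(676)²(8.910×10^-5) / (2π×0.154 m) = 5.288×10^-5 H.

L ≈ 52.9 μH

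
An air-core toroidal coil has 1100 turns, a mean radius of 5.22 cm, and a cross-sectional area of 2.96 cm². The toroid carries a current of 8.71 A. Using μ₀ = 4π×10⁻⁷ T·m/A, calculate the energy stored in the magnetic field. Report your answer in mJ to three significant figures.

L = μ₀N²A/(2πR) = (4π×10⁻⁷)(1100)²(2.960×10^-4)/(2π×5.220×10^-2) = 1.372×10^-3 H.
U = ½LI² = ½(1.372×10^-3)(8.71)² = 5.205×10^-2 J.

U ≈ 52.1 mJ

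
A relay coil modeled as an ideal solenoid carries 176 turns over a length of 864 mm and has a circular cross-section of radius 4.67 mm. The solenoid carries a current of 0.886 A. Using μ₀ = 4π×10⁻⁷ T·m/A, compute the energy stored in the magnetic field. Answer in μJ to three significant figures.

A = πr² = π(4.670×10^-3 m)² = 6.851×10^-5 m².
L = μ₀N²A/ℓ = (4π×10⁻⁷)(176)²(6.851×10^-5)/(0.864) = 3.087×10^-6 H.
U = ½LI² = ½(3.087×10^-6)(0.886)² = 1.212×10^-6 J.

U ≈ 1.21 μJ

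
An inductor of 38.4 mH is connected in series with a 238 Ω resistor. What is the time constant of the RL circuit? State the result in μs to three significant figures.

τ ≈ 161 μs

τ = L/R = (3.840×10^-2 H)/(238 Ω) = 1.613×10^-4 s.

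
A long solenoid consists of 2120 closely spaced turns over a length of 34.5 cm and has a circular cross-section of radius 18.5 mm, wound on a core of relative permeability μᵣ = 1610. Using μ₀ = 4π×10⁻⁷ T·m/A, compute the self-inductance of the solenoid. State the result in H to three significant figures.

A = πr² = π(1.850×10^-2 m)² = 1.075×10^-3 m².
For a long solenoid, L = μ₀μᵣN²A/ℓ.
L = (4π×10⁻⁷)(1610)(2120)²(1.075×10^-3)/(0.345 m) = 28.34 H.

L ≈ 28.3 H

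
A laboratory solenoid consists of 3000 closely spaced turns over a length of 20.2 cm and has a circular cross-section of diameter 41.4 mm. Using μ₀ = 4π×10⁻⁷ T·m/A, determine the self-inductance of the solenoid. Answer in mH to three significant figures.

L ≈ 75.4 mH

A = π(d/2)² = π(2.070×10^-2 m)² = 1.346×10^-3 m².
For a long solenoid, L = μ₀N²A/ℓ.
L = (4π×10⁻⁷)(3000)²(1.346×10^-3)/(0.202 m) = 7.537×10^-2 H.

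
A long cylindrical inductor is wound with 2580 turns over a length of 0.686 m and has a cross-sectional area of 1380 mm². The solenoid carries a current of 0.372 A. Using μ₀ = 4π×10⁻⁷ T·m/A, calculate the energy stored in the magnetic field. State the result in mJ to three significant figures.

A = 1380 mm² = 1.380×10^-3 m².
L = μ₀N²A/ℓ = (4π×10⁻⁷)(2580)²(1.380×10^-3)/(0.686) = 1.683×10^-2 H.
U = ½LI² = ½(1.683×10^-2)(0.372)² = 1.164×10^-3 J.

U ≈ 1.16 mJ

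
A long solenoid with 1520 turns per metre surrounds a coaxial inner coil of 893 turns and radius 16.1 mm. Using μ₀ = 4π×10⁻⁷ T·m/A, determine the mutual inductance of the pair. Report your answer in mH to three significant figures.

The outer solenoid produces a uniform field B₁ = μ₀n₁I₁ across the inner coil,
so the flux linkage is N₂Φ = N₂B₁A₂ = μ₀n₁N₂A₂·I₁, giving M = μ₀n₁N₂A₂.
A₂ = πr² = π(1.610×10^-2 m)² = 8.143×10^-4 m².
M = (4π×10⁻⁷)(1520)(893)(8.143×10^-4) = 1.389×10^-3 H.

M ≈ 1.39 mH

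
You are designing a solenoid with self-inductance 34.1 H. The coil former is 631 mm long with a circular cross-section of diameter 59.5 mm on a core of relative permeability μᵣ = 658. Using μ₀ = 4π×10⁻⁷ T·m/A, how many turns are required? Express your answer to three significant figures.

N ≈ 3060 turns

A = π(d/2)² = π(2.975×10^-2 m)² = 2.781×10^-3 m².
From L = μ₀μᵣN²A/ℓ, N = √(Lℓ / (μ₀μᵣA)).
N = √[(34.1)(0.631) / ((4π×10⁻⁷)(658)×2.781×10^-3)] = √(9.359×10^6) ≈ 3059.2.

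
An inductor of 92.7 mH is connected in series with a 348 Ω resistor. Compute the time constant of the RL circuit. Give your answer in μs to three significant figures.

τ ≈ 266 μs

τ = L/R = (9.270×10^-2 H)/(348 Ω) = 2.664×10^-4 s.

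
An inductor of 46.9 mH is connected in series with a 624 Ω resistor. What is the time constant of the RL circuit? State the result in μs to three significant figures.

τ = L/R = (4.690×10^-2 H)/(624 Ω) = 7.516×10^-5 s.

τ ≈ 75.2 μs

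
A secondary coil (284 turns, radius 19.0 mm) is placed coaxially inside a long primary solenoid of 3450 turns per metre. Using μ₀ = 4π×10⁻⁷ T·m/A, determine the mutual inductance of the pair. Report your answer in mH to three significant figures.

M ≈ 1.40 mH

The outer solenoid produces a uniform field B₁ = μ₀n₁I₁ across the inner coil,
so the flux linkage is N₂Φ = N₂B₁A₂ = μ₀n₁N₂A₂·I₁, giving M = μ₀n₁N₂A₂.
A₂ = πr² = π(1.900×10^-2 m)² = 1.134×10^-3 m².
M = (4π×10⁻⁷)(3450)(284)(1.134×10^-3) = 1.396×10^-3 H.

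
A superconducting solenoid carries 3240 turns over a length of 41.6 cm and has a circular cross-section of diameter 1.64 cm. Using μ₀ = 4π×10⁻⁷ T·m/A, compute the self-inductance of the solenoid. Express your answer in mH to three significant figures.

L ≈ 6.70 mH

A = π(d/2)² = π(8.200×10^-3 m)² = 2.112×10^-4 m².
For a long solenoid, L = μ₀N²A/ℓ.
L = (4π×10⁻⁷)(3240)²(2.112×10^-4)/(0.416 m) = 6.699×10^-3 H.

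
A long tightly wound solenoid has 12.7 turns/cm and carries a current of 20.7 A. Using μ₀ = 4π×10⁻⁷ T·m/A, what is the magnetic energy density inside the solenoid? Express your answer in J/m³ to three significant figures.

B = μ₀nI = (4π×10⁻⁷)(1.270×10^3)(20.7) = 3.304×10^-2 T.
u = B²/(2μ₀) = (3.304×10^-2)²/(2×4π×10⁻⁷) = 434.2 J/m³.

u ≈ 434 J/m³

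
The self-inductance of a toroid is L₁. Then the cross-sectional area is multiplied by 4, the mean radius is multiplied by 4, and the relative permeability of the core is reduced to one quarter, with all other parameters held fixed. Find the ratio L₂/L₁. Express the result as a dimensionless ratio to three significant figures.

L₂/L₁ = 0.250

For a toroid, L ∝ μᵣN²A/R.
L₂/L₁ = (4) × (4)^-1 × (0.25) = 0.250.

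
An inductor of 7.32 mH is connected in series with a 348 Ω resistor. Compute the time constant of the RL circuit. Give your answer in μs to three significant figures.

τ ≈ 21.0 μs

τ = L/R = (7.320×10^-3 H)/(348 Ω) = 2.103×10^-5 s.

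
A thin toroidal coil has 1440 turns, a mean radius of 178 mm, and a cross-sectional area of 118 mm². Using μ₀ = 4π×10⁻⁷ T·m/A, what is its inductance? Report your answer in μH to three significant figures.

For a thin toroid, L = μ₀N²A/(2πR).
L = (4π×10⁻⁷)(1440)²(1.180×10^-4) / (2π×0.178 m) = 2.749×10^-4 H.

L ≈ 275 μH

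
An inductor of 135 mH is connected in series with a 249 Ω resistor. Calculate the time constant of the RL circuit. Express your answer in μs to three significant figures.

τ = L/R = (0.135 H)/(249 Ω) = 5.422×10^-4 s.

τ ≈ 542 μs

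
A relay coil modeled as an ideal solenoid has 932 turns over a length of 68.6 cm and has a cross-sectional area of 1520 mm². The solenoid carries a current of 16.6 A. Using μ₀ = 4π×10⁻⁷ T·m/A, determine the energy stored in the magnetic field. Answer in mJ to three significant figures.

U ≈ 333 mJ

A = 1520 mm² = 1.520×10^-3 m².
L = μ₀N²A/ℓ = (4π×10⁻⁷)(932)²(1.520×10^-3)/(0.686) = 2.419×10^-3 H.
U = ½LI² = ½(2.419×10^-3)(16.6)² = 0.3332 J.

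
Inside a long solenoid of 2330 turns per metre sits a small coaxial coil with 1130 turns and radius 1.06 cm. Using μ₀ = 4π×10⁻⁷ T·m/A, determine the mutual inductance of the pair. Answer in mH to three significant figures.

The outer solenoid produces a uniform field B₁ = μ₀n₁I₁ across the inner coil,
so the flux linkage is N₂Φ = N₂B₁A₂ = μ₀n₁N₂A₂·I₁, giving M = μ₀n₁N₂A₂.
A₂ = πr² = π(1.060×10^-2 m)² = 3.530×10^-4 m².
M = (4π×10⁻⁷)(2330)(1130)(3.530×10^-4) = 1.168×10^-3 H.

M ≈ 1.17 mH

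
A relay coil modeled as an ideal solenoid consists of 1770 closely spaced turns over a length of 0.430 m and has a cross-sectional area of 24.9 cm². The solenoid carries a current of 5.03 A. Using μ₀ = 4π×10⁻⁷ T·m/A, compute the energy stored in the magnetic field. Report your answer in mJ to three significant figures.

U ≈ 288 mJ

A = 24.9 cm² = 2.490×10^-3 m².
L = μ₀N²A/ℓ = (4π×10⁻⁷)(1770)²(2.490×10^-3)/(0.43) = 2.280×10^-2 H.
U = ½LI² = ½(2.280×10^-2)(5.03)² = 0.2884 J.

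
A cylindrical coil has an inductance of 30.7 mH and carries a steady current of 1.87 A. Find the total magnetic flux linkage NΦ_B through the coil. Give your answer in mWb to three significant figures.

From L = NΦ_B/I, the flux linkage is NΦ_B = LI.
NΦ_B = (3.070×10^-2 H)(1.87 A) = 5.741×10^-2 Wb.

NΦ_B ≈ 57.4 mWb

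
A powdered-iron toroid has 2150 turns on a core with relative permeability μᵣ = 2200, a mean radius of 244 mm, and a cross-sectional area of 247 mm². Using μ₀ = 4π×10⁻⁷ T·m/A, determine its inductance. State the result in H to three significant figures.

For a thin toroid, L = μ₀μᵣN²A/(2πR).
L = (4π×10⁻⁷)(2200)(2150)²(2.470×10^-4) / (2π×0.244 m) = 2.059 H.

L ≈ 2.06 H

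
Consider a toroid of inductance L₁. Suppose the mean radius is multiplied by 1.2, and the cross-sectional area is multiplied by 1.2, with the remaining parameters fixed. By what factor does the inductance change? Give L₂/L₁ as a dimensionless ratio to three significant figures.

L₂/L₁ = 1.00

For a toroid, L ∝ μᵣN²A/R.
L₂/L₁ = (1.2)^-1 × (1.2) = 1.00.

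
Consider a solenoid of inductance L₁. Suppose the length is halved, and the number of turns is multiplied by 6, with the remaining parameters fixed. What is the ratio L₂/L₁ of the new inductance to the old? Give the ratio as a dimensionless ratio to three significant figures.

L₂/L₁ = 72.0

For a solenoid, L ∝ μᵣN²A/ℓ.
L₂/L₁ = (0.5)^-1 × (6)^2 = 72.0.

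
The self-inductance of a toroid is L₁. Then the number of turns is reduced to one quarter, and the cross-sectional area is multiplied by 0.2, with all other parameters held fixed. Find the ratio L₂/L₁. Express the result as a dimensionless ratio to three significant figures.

For a toroid, L ∝ μᵣN²A/R.
L₂/L₁ = (0.25)^2 × (0.2) = 0.0125.

L₂/L₁ = 0.0125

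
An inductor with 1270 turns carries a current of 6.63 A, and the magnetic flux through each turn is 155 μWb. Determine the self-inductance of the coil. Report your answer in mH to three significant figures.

Self-inductance is defined by L = NΦ_B/I (flux linkage over current).
L = (1270)(1.550×10^-4 Wb)/(6.63 A) = 2.969×10^-2 H.

L ≈ 29.7 mH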